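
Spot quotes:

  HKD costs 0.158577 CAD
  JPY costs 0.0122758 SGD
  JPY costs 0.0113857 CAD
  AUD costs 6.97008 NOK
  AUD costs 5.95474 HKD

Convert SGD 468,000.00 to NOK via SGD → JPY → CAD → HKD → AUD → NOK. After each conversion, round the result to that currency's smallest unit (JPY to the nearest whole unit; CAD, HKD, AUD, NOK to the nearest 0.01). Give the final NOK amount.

NOK 3,203,985.46

SGD 468,000.00 ÷ 0.0122758 = JPY 38,123,788
JPY 38,123,788 × 0.0113857 = CAD 434,066.01
CAD 434,066.01 ÷ 0.158577 = HKD 2,737,257.04
HKD 2,737,257.04 ÷ 5.95474 = AUD 459,677.00
AUD 459,677.00 × 6.97008 = NOK 3,203,985.46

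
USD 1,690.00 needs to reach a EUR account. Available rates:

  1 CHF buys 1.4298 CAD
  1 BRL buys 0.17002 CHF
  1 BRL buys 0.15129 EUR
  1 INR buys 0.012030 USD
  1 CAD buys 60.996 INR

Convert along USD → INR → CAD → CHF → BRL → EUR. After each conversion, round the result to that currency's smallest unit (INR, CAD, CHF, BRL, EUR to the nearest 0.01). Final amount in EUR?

USD 1,690.00 ÷ 0.012030 = INR 140,482.13
INR 140,482.13 ÷ 60.996 = CAD 2,303.14
CAD 2,303.14 ÷ 1.4298 = CHF 1,610.81
CHF 1,610.81 ÷ 0.17002 = BRL 9,474.24
BRL 9,474.24 × 0.15129 = EUR 1,433.36

EUR 1,433.36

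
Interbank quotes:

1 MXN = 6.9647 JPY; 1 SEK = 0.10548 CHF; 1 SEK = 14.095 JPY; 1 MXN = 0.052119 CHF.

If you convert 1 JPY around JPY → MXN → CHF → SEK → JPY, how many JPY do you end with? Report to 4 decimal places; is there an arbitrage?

1.0000 (no arbitrage)

Around JPY → MXN → CHF → SEK → JPY: 1 ÷ 6.9647 × 0.052119 ÷ 0.10548 × 14.095 = 0.999974
Product ≈ 1 (deviation 0.003%, within rounding noise).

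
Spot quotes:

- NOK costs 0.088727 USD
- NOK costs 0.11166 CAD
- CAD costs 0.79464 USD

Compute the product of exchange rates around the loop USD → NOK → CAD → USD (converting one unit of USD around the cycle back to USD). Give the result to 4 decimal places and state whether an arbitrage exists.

1.0000 (no arbitrage)

Around USD → NOK → CAD → USD: 1 ÷ 0.088727 × 0.11166 × 0.79464 = 1.000028
Product ≈ 1 (deviation 0.003%, within rounding noise).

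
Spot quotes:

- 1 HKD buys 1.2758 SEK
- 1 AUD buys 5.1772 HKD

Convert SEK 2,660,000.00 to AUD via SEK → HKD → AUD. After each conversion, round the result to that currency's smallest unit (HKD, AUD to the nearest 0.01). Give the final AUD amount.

AUD 402,720.83

SEK 2,660,000.00 ÷ 1.2758 = HKD 2,084,966.30
HKD 2,084,966.30 ÷ 5.1772 = AUD 402,720.83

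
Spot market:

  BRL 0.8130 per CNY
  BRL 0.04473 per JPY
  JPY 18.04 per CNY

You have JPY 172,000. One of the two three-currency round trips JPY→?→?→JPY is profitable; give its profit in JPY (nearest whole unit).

Profitable loop is JPY → CNY → BRL → JPY:
JPY 172,000 ÷ 18.04 = CNY 9,534.37
CNY 9,534.37 × 0.8130 = BRL 7,751.44
BRL 7,751.44 ÷ 0.04473 = JPY 173,294
Profit = JPY 173,294 − JPY 172,000

Profit: JPY 1,294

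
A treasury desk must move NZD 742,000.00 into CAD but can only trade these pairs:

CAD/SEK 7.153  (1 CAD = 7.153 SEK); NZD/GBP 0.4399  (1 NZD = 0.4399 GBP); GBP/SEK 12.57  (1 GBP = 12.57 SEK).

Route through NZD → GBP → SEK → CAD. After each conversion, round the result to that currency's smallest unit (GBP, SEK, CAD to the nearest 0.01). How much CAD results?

NZD 742,000.00 × 0.4399 = GBP 326,405.80
GBP 326,405.80 × 12.57 = SEK 4,102,920.91
SEK 4,102,920.91 ÷ 7.153 = CAD 573,594.42

CAD 573,594.42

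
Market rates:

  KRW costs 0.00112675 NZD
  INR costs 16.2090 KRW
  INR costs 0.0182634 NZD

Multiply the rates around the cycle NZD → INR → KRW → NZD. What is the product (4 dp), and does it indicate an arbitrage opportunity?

Around NZD → INR → KRW → NZD: 1 ÷ 0.0182634 × 16.2090 × 0.00112675 = 1.000005
Product ≈ 1 (deviation 0.000%, within rounding noise).

1.0000 (no arbitrage)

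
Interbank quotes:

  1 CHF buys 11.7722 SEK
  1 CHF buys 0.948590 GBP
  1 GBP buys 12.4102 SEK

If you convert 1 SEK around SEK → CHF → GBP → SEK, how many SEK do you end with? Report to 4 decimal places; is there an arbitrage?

1.0000 (no arbitrage)

Around SEK → CHF → GBP → SEK: 1 ÷ 11.7722 × 0.948590 × 12.4102 = 0.999999
Product ≈ 1 (deviation 0.000%, within rounding noise).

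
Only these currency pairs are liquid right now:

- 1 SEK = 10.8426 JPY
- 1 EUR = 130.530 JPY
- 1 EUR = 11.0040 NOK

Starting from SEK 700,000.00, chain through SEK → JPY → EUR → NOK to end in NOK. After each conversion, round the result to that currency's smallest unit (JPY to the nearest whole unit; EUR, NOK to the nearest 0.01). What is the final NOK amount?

NOK 639,840.45

SEK 700,000.00 × 10.8426 = JPY 7,589,820
JPY 7,589,820 ÷ 130.530 = EUR 58,146.17
EUR 58,146.17 × 11.0040 = NOK 639,840.45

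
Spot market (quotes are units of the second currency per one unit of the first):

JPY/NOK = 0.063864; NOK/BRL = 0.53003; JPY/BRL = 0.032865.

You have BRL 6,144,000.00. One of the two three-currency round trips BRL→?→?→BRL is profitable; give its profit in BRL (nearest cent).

Profit: BRL 184,111.73

Profitable loop is BRL → JPY → NOK → BRL:
BRL 6,144,000.00 ÷ 0.032865 = JPY 186,946,600
JPY 186,946,600 × 0.063864 = NOK 11,939,157.64
NOK 11,939,157.64 × 0.53003 = BRL 6,328,111.73
Profit = BRL 6,328,111.73 − BRL 6,144,000.00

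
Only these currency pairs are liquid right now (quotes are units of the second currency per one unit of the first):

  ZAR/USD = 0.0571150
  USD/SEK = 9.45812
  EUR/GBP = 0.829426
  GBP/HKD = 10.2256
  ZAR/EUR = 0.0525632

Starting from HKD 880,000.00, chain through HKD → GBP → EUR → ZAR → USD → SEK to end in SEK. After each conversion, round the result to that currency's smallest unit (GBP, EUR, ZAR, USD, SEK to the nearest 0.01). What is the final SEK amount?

HKD 880,000.00 ÷ 10.2256 = GBP 86,058.52
GBP 86,058.52 ÷ 0.829426 = EUR 103,756.72
EUR 103,756.72 ÷ 0.0525632 = ZAR 1,973,942.23
ZAR 1,973,942.23 × 0.0571150 = USD 112,741.71
USD 112,741.71 × 9.45812 = SEK 1,066,324.62

SEK 1,066,324.62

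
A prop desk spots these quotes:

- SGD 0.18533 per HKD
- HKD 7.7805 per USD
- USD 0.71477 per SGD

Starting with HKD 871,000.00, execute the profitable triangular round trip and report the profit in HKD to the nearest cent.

Profitable loop is HKD → SGD → USD → HKD:
HKD 871,000.00 × 0.18533 = SGD 161,422.43
SGD 161,422.43 × 0.71477 = USD 115,379.91
USD 115,379.91 × 7.7805 = HKD 897,713.39
Profit = HKD 897,713.39 − HKD 871,000.00

Profit: HKD 26,713.39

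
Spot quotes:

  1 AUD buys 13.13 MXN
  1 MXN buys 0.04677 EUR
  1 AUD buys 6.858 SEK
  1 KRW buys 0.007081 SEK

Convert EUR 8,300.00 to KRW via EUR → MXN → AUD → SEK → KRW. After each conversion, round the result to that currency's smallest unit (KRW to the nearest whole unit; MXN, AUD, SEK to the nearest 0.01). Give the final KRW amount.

EUR 8,300.00 ÷ 0.04677 = MXN 177,464.19
MXN 177,464.19 ÷ 13.13 = AUD 13,515.93
AUD 13,515.93 × 6.858 = SEK 92,692.25
SEK 92,692.25 ÷ 0.007081 = KRW 13,090,277

KRW 13,090,277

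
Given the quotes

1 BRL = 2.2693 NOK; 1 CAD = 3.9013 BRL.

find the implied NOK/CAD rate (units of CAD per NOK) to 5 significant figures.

NOK/CAD = 0.11295

1 NOK ÷ 2.2693 = 0.440665 BRL
0.440665 BRL ÷ 3.9013 = 0.112953 CAD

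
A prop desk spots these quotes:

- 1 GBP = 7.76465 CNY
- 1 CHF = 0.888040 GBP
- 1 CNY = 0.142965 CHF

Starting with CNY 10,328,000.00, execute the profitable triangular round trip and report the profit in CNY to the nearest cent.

Profitable loop is CNY → GBP → CHF → CNY:
CNY 10,328,000.00 ÷ 7.76465 = GBP 1,330,130.79
GBP 1,330,130.79 ÷ 0.888040 = CHF 1,497,827.56
CHF 1,497,827.56 ÷ 0.142965 = CNY 10,476,882.86
Profit = CNY 10,476,882.86 − CNY 10,328,000.00

Profit: CNY 148,882.86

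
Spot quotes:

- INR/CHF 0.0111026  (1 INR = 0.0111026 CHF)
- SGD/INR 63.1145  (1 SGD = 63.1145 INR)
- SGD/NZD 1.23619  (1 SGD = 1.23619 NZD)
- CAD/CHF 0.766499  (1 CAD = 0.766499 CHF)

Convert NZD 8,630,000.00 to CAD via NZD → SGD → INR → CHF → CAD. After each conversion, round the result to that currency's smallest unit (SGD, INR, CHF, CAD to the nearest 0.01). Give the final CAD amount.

NZD 8,630,000.00 ÷ 1.23619 = SGD 6,981,127.50
SGD 6,981,127.50 × 63.1145 = INR 440,610,371.60
INR 440,610,371.60 × 0.0111026 = CHF 4,891,920.71
CHF 4,891,920.71 ÷ 0.766499 = CAD 6,382,161.89

CAD 6,382,161.89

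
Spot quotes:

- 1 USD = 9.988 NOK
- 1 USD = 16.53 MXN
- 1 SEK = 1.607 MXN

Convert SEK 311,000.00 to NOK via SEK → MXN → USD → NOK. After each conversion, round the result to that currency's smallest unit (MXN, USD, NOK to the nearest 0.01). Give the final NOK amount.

NOK 301,982.59

SEK 311,000.00 × 1.607 = MXN 499,777.00
MXN 499,777.00 ÷ 16.53 = USD 30,234.54
USD 30,234.54 × 9.988 = NOK 301,982.59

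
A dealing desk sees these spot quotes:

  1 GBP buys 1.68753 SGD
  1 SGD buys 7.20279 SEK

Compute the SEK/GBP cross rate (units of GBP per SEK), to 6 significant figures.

SEK/GBP = 0.0822712

1 SEK ÷ 7.20279 = 0.138835 SGD
0.138835 SGD ÷ 1.68753 = 0.0822712 GBP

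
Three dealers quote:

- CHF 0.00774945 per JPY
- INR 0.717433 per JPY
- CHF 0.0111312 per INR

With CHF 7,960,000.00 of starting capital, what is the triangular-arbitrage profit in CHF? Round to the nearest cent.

Profitable loop is CHF → JPY → INR → CHF:
CHF 7,960,000.00 ÷ 0.00774945 = JPY 1,027,169,670
JPY 1,027,169,670 × 0.717433 = INR 736,925,417.93
INR 736,925,417.93 × 0.0111312 = CHF 8,202,864.21
Profit = CHF 8,202,864.21 − CHF 7,960,000.00

Profit: CHF 242,864.21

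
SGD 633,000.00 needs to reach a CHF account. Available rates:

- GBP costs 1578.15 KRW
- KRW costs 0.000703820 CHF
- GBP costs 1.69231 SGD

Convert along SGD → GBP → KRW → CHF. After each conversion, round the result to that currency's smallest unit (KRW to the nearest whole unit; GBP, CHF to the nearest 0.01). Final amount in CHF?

CHF 415,464.26

SGD 633,000.00 ÷ 1.69231 = GBP 374,044.94
GBP 374,044.94 × 1578.15 = KRW 590,299,022
KRW 590,299,022 × 0.000703820 = CHF 415,464.26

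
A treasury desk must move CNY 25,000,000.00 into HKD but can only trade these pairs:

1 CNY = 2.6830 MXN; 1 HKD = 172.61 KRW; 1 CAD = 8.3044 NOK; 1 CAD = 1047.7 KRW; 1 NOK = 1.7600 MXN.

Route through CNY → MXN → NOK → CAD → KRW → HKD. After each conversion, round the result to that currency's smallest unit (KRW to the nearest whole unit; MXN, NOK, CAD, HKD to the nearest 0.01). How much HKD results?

HKD 27,855,486.33

CNY 25,000,000.00 × 2.6830 = MXN 67,075,000.00
MXN 67,075,000.00 ÷ 1.7600 = NOK 38,110,795.45
NOK 38,110,795.45 ÷ 8.3044 = CAD 4,589,229.26
CAD 4,589,229.26 × 1047.7 = KRW 4,808,135,496
KRW 4,808,135,496 ÷ 172.61 = HKD 27,855,486.33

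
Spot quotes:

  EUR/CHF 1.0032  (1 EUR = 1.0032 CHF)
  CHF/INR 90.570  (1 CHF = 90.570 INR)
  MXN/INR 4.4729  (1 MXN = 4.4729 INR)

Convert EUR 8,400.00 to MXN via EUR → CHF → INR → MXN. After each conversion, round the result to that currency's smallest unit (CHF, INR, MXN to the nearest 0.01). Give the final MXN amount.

EUR 8,400.00 × 1.0032 = CHF 8,426.88
CHF 8,426.88 × 90.570 = INR 763,222.52
INR 763,222.52 ÷ 4.4729 = MXN 170,632.59

MXN 170,632.59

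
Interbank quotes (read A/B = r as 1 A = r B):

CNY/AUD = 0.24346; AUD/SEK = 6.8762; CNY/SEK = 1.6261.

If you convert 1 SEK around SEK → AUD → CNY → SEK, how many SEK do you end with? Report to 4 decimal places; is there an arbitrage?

0.9713 (arbitrage exists)

Around SEK → AUD → CNY → SEK: 1 ÷ 6.8762 ÷ 0.24346 × 1.6261 = 0.971340
Product < 1; profitable direction is SEK → CNY → AUD → SEK.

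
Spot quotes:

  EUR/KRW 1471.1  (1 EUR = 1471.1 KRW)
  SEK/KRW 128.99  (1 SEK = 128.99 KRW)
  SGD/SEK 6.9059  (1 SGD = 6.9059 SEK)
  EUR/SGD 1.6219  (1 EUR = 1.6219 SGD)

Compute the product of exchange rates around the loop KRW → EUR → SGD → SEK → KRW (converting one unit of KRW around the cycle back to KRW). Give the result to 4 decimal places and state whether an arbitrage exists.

0.9821 (arbitrage exists)

Around KRW → EUR → SGD → SEK → KRW: 1 ÷ 1471.1 × 1.6219 × 6.9059 × 128.99 = 0.982106
Product < 1; profitable direction is KRW → SEK → SGD → EUR → KRW.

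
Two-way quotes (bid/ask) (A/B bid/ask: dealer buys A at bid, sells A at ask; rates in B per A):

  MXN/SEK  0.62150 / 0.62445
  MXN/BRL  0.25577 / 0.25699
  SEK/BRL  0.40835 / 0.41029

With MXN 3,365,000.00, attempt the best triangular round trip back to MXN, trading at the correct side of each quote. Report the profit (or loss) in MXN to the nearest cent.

Net result: MXN -5,721.04 (no profitable arbitrage after spreads)

Best loop MXN → BRL → SEK → MXN:
MXN 3,365,000.00 × 0.25577 (sell MXN at bid) = BRL 860,666.05
BRL 860,666.05 ÷ 0.41029 (buy SEK at ask) = SEK 2,097,701.75
SEK 2,097,701.75 ÷ 0.62445 (buy MXN at ask) = MXN 3,359,278.96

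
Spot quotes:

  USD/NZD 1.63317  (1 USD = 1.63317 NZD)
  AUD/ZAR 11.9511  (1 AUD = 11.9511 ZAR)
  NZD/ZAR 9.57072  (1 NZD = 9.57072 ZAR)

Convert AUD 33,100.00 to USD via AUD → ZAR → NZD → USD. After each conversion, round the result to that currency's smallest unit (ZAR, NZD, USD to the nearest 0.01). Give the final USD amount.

USD 25,308.12

AUD 33,100.00 × 11.9511 = ZAR 395,581.41
ZAR 395,581.41 ÷ 9.57072 = NZD 41,332.46
NZD 41,332.46 ÷ 1.63317 = USD 25,308.12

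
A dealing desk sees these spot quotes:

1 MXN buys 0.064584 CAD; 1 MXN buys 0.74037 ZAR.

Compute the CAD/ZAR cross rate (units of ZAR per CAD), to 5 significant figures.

CAD/ZAR = 11.464

1 CAD ÷ 0.064584 = 15.4837 MXN
15.4837 MXN × 0.74037 = 11.4637 ZAR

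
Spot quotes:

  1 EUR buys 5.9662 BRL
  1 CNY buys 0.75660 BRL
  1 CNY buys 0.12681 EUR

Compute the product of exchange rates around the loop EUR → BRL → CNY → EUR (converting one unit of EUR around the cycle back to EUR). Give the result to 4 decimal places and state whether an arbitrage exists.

1.0000 (no arbitrage)

Around EUR → BRL → CNY → EUR: 1 × 5.9662 ÷ 0.75660 × 0.12681 = 0.999965
Product ≈ 1 (deviation 0.003%, within rounding noise).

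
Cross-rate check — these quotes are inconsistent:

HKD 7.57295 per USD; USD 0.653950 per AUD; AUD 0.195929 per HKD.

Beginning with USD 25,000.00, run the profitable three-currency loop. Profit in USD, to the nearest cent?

Profit: USD 765.09

Profitable loop is USD → AUD → HKD → USD:
USD 25,000.00 ÷ 0.653950 = AUD 38,229.22
AUD 38,229.22 ÷ 0.195929 = HKD 195,117.73
HKD 195,117.73 ÷ 7.57295 = USD 25,765.09
Profit = USD 25,765.09 − USD 25,000.00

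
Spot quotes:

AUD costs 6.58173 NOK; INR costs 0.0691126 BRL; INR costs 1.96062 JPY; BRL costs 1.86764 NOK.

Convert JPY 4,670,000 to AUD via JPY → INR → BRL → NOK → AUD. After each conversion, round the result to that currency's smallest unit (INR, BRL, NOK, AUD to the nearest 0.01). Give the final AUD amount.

AUD 46,712.57

JPY 4,670,000 ÷ 1.96062 = INR 2,381,899.60
INR 2,381,899.60 × 0.0691126 = BRL 164,619.27
BRL 164,619.27 × 1.86764 = NOK 307,449.53
NOK 307,449.53 ÷ 6.58173 = AUD 46,712.57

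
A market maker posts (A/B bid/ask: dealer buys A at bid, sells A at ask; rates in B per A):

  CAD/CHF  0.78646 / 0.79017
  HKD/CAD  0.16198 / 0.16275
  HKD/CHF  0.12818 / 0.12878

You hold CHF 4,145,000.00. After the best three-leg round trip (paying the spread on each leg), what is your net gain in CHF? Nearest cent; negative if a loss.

Net result: CHF -13,542.71 (no profitable arbitrage after spreads)

Best loop CHF → CAD → HKD → CHF:
CHF 4,145,000.00 ÷ 0.79017 (buy CAD at ask) = CAD 5,245,706.62
CAD 5,245,706.62 ÷ 0.16275 (buy HKD at ask) = HKD 32,231,684.30
HKD 32,231,684.30 × 0.12818 (sell HKD at bid) = CHF 4,131,457.29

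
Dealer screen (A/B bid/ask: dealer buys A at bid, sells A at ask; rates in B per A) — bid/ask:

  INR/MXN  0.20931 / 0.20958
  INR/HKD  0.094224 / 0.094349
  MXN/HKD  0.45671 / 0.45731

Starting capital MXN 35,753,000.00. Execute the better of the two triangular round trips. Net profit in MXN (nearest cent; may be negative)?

Net profit: MXN 471,774.12

Best loop MXN → HKD → INR → MXN:
MXN 35,753,000.00 × 0.45671 (sell MXN at bid) = HKD 16,328,752.63
HKD 16,328,752.63 ÷ 0.094349 (buy INR at ask) = INR 173,067,574.96
INR 173,067,574.96 × 0.20931 (sell INR at bid) = MXN 36,224,774.12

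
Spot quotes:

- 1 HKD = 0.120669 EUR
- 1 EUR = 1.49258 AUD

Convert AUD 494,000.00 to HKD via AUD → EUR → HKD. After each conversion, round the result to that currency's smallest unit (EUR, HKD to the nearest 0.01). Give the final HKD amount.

AUD 494,000.00 ÷ 1.49258 = EUR 330,970.53
EUR 330,970.53 ÷ 0.120669 = HKD 2,742,796.66

HKD 2,742,796.66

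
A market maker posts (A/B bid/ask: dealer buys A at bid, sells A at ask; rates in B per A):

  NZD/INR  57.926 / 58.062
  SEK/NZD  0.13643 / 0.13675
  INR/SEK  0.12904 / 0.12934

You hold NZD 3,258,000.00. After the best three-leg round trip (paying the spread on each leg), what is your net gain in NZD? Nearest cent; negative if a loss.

Best loop NZD → INR → SEK → NZD:
NZD 3,258,000.00 × 57.926 (sell NZD at bid) = INR 188,722,908.00
INR 188,722,908.00 × 0.12904 (sell INR at bid) = SEK 24,352,804.05
SEK 24,352,804.05 × 0.13643 (sell SEK at bid) = NZD 3,322,453.06

Net profit: NZD 64,453.06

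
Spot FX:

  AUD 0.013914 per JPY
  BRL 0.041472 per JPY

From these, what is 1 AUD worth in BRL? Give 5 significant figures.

AUD/BRL = 2.9806

1 AUD ÷ 0.013914 = 71.8701 JPY
71.8701 JPY × 0.041472 = 2.9806 BRL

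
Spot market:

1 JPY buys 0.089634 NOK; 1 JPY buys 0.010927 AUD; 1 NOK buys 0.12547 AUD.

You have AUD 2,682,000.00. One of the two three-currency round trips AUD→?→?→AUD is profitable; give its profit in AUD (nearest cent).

Profit: AUD 78,390.39

Profitable loop is AUD → JPY → NOK → AUD:
AUD 2,682,000.00 ÷ 0.010927 = JPY 245,447,058
JPY 245,447,058 × 0.089634 = NOK 22,000,401.57
NOK 22,000,401.57 × 0.12547 = AUD 2,760,390.39
Profit = AUD 2,760,390.39 − AUD 2,682,000.00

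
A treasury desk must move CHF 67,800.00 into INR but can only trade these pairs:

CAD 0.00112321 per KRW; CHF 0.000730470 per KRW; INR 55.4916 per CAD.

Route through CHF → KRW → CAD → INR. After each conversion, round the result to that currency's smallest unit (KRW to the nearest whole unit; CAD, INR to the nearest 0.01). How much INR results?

CHF 67,800.00 ÷ 0.000730470 = KRW 92,816,953
KRW 92,816,953 × 0.00112321 = CAD 104,252.93
CAD 104,252.93 × 55.4916 = INR 5,785,161.89

INR 5,785,161.89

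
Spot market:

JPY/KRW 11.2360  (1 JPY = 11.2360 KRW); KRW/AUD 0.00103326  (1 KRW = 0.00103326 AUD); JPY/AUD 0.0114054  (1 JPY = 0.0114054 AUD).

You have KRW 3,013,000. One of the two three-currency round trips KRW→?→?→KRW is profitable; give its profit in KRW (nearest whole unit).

Profitable loop is KRW → AUD → JPY → KRW:
KRW 3,013,000 × 0.00103326 = AUD 3,113.21
AUD 3,113.21 ÷ 0.0114054 = JPY 272,960
JPY 272,960 × 11.2360 = KRW 3,066,973
Profit = KRW 3,066,973 − KRW 3,013,000

Profit: KRW 53,973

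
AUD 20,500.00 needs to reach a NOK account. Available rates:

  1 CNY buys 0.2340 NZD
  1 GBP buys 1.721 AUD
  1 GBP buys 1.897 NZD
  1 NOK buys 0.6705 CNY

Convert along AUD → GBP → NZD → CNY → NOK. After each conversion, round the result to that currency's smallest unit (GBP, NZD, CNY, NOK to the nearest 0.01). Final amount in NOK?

AUD 20,500.00 ÷ 1.721 = GBP 11,911.68
GBP 11,911.68 × 1.897 = NZD 22,596.46
NZD 22,596.46 ÷ 0.2340 = CNY 96,566.07
CNY 96,566.07 ÷ 0.6705 = NOK 144,020.98

NOK 144,020.98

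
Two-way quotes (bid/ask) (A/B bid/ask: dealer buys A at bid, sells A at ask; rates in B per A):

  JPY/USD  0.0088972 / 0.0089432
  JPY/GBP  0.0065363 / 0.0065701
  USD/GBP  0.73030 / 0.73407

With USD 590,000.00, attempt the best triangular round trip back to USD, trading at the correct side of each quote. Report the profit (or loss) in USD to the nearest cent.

Net result: USD -2,573.45 (no profitable arbitrage after spreads)

Best loop USD → JPY → GBP → USD:
USD 590,000.00 ÷ 0.0089432 (buy JPY at ask) = JPY 65,971,912
JPY 65,971,912 × 0.0065363 (sell JPY at bid) = GBP 431,212.21
GBP 431,212.21 ÷ 0.73407 (buy USD at ask) = USD 587,426.55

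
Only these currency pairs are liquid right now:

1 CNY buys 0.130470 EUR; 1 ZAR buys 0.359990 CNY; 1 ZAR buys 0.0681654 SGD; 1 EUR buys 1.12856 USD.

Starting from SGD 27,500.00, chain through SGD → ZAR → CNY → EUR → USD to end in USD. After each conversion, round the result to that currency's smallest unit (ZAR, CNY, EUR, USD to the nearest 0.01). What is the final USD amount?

SGD 27,500.00 ÷ 0.0681654 = ZAR 403,430.48
ZAR 403,430.48 × 0.359990 = CNY 145,230.94
CNY 145,230.94 × 0.130470 = EUR 18,948.28
EUR 18,948.28 × 1.12856 = USD 21,384.27

USD 21,384.27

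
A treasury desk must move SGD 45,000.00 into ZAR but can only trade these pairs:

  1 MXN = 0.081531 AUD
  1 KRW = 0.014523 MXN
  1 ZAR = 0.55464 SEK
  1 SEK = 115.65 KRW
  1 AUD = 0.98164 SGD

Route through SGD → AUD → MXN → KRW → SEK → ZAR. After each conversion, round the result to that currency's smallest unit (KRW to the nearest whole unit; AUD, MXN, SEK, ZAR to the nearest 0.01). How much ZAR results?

SGD 45,000.00 ÷ 0.98164 = AUD 45,841.65
AUD 45,841.65 ÷ 0.081531 = MXN 562,260.37
MXN 562,260.37 ÷ 0.014523 = KRW 38,715,167
KRW 38,715,167 ÷ 115.65 = SEK 334,761.50
SEK 334,761.50 ÷ 0.55464 = ZAR 603,565.38

ZAR 603,565.38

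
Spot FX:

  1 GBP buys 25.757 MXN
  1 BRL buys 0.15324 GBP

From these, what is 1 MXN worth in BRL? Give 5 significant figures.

1 MXN ÷ 25.757 = 0.0388244 GBP
0.0388244 GBP ÷ 0.15324 = 0.253357 BRL

MXN/BRL = 0.25336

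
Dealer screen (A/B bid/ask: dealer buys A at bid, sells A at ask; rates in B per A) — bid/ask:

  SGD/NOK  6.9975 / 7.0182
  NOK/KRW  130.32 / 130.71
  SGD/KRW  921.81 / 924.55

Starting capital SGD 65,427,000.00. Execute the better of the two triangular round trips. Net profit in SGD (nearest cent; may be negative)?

Best loop SGD → KRW → NOK → SGD:
SGD 65,427,000.00 × 921.81 (sell SGD at bid) = KRW 60,311,262,870
KRW 60,311,262,870 ÷ 130.71 (buy NOK at ask) = NOK 461,412,767.73
NOK 461,412,767.73 ÷ 7.0182 (buy SGD at ask) = SGD 65,745,172.23

Net profit: SGD 318,172.23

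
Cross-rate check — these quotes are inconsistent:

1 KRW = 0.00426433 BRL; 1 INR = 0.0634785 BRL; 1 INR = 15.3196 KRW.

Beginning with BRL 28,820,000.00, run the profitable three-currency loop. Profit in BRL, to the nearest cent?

Profitable loop is BRL → INR → KRW → BRL:
BRL 28,820,000.00 ÷ 0.0634785 = INR 454,011,988.31
INR 454,011,988.31 × 15.3196 = KRW 6,955,282,056
KRW 6,955,282,056 × 0.00426433 = BRL 29,659,617.93
Profit = BRL 29,659,617.93 − BRL 28,820,000.00

Profit: BRL 839,617.93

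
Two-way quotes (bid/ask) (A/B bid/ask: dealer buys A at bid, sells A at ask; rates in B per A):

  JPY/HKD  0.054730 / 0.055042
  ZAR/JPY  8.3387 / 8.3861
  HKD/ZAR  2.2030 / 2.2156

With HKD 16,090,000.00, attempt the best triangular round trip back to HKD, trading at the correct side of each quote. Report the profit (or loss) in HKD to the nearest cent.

Best loop HKD → ZAR → JPY → HKD:
HKD 16,090,000.00 × 2.2030 (sell HKD at bid) = ZAR 35,446,270.00
ZAR 35,446,270.00 × 8.3387 (sell ZAR at bid) = JPY 295,575,812
JPY 295,575,812 × 0.054730 (sell JPY at bid) = HKD 16,176,864.17

Net profit: HKD 86,864.17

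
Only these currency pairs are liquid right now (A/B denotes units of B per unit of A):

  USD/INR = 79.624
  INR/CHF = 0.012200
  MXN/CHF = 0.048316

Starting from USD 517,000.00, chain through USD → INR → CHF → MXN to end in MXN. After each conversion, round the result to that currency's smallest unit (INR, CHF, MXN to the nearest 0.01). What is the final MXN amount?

USD 517,000.00 × 79.624 = INR 41,165,608.00
INR 41,165,608.00 × 0.012200 = CHF 502,220.42
CHF 502,220.42 ÷ 0.048316 = MXN 10,394,494.99

MXN 10,394,494.99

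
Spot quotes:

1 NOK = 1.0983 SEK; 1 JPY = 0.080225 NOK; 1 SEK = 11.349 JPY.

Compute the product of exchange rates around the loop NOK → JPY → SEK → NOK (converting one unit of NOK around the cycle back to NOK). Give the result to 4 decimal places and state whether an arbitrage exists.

Around NOK → JPY → SEK → NOK: 1 ÷ 0.080225 ÷ 11.349 ÷ 1.0983 = 1.000027
Product ≈ 1 (deviation 0.003%, within rounding noise).

1.0000 (no arbitrage)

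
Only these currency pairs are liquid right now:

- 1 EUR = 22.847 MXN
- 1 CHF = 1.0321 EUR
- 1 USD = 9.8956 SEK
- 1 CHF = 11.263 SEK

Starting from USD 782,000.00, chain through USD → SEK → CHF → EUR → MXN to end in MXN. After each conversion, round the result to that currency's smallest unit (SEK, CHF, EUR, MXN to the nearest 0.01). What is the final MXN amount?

MXN 16,201,146.75

USD 782,000.00 × 9.8956 = SEK 7,738,359.20
SEK 7,738,359.20 ÷ 11.263 = CHF 687,060.21
CHF 687,060.21 × 1.0321 = EUR 709,114.84
EUR 709,114.84 × 22.847 = MXN 16,201,146.75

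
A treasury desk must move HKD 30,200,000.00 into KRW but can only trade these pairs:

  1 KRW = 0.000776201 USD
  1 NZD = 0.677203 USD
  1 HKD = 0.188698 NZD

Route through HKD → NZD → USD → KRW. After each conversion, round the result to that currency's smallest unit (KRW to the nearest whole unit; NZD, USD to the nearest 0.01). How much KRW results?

KRW 4,971,860,278

HKD 30,200,000.00 × 0.188698 = NZD 5,698,679.60
NZD 5,698,679.60 × 0.677203 = USD 3,859,162.92
USD 3,859,162.92 ÷ 0.000776201 = KRW 4,971,860,278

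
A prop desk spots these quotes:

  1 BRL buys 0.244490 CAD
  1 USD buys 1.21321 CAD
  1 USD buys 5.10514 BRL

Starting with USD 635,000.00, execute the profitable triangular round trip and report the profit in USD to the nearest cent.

Profitable loop is USD → BRL → CAD → USD:
USD 635,000.00 × 5.10514 = BRL 3,241,763.90
BRL 3,241,763.90 × 0.244490 = CAD 792,578.86
CAD 792,578.86 ÷ 1.21321 = USD 653,290.74
Profit = USD 653,290.74 − USD 635,000.00

Profit: USD 18,290.74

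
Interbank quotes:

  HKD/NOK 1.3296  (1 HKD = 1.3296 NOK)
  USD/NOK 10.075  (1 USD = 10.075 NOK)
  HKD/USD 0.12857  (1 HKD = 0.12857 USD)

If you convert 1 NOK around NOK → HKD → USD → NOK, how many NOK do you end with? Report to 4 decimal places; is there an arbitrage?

0.9742 (arbitrage exists)

Around NOK → HKD → USD → NOK: 1 ÷ 1.3296 × 0.12857 × 10.075 = 0.974235
Product < 1; profitable direction is NOK → USD → HKD → NOK.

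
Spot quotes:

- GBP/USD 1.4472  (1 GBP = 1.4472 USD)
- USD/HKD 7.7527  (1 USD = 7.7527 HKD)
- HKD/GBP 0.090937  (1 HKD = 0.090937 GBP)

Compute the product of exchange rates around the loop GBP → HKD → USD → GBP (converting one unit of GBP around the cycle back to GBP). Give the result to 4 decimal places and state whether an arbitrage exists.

0.9801 (arbitrage exists)

Around GBP → HKD → USD → GBP: 1 ÷ 0.090937 ÷ 7.7527 ÷ 1.4472 = 0.980117
Product < 1; profitable direction is GBP → USD → HKD → GBP.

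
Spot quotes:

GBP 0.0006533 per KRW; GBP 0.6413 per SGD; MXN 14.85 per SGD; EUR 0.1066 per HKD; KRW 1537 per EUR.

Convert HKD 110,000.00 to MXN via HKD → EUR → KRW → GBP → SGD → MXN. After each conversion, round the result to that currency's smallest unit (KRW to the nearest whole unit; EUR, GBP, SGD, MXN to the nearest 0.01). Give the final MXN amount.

HKD 110,000.00 × 0.1066 = EUR 11,726.00
EUR 11,726.00 × 1537 = KRW 18,022,862
KRW 18,022,862 × 0.0006533 = GBP 11,774.34
GBP 11,774.34 ÷ 0.6413 = SGD 18,360.11
SGD 18,360.11 × 14.85 = MXN 272,647.63

MXN 272,647.63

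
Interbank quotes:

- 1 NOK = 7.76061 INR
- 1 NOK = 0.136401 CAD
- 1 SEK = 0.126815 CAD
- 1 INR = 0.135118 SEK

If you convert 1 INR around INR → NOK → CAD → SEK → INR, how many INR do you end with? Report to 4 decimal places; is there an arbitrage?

Around INR → NOK → CAD → SEK → INR: 1 ÷ 7.76061 × 0.136401 ÷ 0.126815 ÷ 0.135118 = 1.025741
Product > 1; profitable direction is INR → NOK → CAD → SEK → INR.

1.0257 (arbitrage exists)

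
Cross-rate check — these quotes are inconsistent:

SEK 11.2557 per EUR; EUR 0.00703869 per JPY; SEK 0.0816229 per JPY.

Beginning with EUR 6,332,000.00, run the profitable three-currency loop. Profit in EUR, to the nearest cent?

Profit: EUR 191,618.86

Profitable loop is EUR → JPY → SEK → EUR:
EUR 6,332,000.00 ÷ 0.00703869 = JPY 899,599,215
JPY 899,599,215 × 0.0816229 = SEK 73,427,896.78
SEK 73,427,896.78 ÷ 11.2557 = EUR 6,523,618.86
Profit = EUR 6,523,618.86 − EUR 6,332,000.00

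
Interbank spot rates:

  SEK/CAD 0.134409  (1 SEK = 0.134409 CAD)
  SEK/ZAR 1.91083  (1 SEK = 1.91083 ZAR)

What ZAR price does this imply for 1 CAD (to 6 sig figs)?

CAD/ZAR = 14.2165

1 CAD ÷ 0.134409 = 7.43998 SEK
7.43998 SEK × 1.91083 = 14.2165 ZAR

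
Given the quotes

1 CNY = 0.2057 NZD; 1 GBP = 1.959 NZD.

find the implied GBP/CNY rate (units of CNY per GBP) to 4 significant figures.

1 GBP × 1.959 = 1.959 NZD
1.959 NZD ÷ 0.2057 = 9.52358 CNY

GBP/CNY = 9.524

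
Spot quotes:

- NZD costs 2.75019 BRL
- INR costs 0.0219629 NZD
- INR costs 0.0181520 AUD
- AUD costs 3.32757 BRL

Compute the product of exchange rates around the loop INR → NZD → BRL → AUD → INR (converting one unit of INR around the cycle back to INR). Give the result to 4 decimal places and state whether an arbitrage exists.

Around INR → NZD → BRL → AUD → INR: 1 × 0.0219629 × 2.75019 ÷ 3.32757 ÷ 0.0181520 = 1.000002
Product ≈ 1 (deviation 0.000%, within rounding noise).

1.0000 (no arbitrage)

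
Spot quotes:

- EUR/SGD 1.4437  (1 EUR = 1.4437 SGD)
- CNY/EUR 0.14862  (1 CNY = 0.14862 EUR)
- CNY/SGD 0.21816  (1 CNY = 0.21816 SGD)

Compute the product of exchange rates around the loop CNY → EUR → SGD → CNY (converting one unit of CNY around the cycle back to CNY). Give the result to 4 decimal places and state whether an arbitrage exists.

0.9835 (arbitrage exists)

Around CNY → EUR → SGD → CNY: 1 × 0.14862 × 1.4437 ÷ 0.21816 = 0.983511
Product < 1; profitable direction is CNY → SGD → EUR → CNY.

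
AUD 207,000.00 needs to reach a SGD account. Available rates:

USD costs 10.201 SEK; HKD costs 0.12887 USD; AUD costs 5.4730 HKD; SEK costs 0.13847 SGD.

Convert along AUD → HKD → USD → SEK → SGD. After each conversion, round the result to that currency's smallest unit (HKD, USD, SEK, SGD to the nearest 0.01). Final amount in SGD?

SGD 206,227.26

AUD 207,000.00 × 5.4730 = HKD 1,132,911.00
HKD 1,132,911.00 × 0.12887 = USD 145,998.24
USD 145,998.24 × 10.201 = SEK 1,489,328.05
SEK 1,489,328.05 × 0.13847 = SGD 206,227.26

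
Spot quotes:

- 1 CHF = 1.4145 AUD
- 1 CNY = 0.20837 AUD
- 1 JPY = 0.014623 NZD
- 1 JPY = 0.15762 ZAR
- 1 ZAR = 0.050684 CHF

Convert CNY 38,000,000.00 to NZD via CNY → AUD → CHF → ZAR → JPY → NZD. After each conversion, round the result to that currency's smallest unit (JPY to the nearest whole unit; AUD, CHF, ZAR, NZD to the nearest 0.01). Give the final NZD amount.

CNY 38,000,000.00 × 0.20837 = AUD 7,918,060.00
AUD 7,918,060.00 ÷ 1.4145 = CHF 5,597,780.13
CHF 5,597,780.13 ÷ 0.050684 = ZAR 110,444,718.85
ZAR 110,444,718.85 ÷ 0.15762 = JPY 700,702,442
JPY 700,702,442 × 0.014623 = NZD 10,246,371.81

NZD 10,246,371.81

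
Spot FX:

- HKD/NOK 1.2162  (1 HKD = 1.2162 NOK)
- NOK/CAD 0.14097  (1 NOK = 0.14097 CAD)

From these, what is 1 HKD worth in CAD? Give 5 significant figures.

1 HKD × 1.2162 = 1.2162 NOK
1.2162 NOK × 0.14097 = 0.171448 CAD

HKD/CAD = 0.17145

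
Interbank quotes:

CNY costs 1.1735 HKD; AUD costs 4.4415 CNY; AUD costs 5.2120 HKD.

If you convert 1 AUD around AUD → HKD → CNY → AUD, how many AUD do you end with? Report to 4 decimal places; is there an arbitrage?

Around AUD → HKD → CNY → AUD: 1 × 5.2120 ÷ 1.1735 ÷ 4.4415 = 0.999981
Product ≈ 1 (deviation 0.002%, within rounding noise).

1.0000 (no arbitrage)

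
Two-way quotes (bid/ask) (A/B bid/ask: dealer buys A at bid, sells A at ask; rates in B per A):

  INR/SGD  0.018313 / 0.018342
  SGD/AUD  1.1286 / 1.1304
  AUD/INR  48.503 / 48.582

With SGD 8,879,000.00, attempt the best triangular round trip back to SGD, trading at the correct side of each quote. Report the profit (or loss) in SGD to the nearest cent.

Best loop SGD → AUD → INR → SGD:
SGD 8,879,000.00 × 1.1286 (sell SGD at bid) = AUD 10,020,839.40
AUD 10,020,839.40 × 48.503 (sell AUD at bid) = INR 486,040,773.42
INR 486,040,773.42 × 0.018313 (sell INR at bid) = SGD 8,900,864.68

Net profit: SGD 21,864.68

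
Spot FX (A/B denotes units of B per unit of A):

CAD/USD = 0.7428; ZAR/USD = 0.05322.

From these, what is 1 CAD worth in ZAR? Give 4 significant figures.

CAD/ZAR = 13.96

1 CAD × 0.7428 = 0.7428 USD
0.7428 USD ÷ 0.05322 = 13.9572 ZAR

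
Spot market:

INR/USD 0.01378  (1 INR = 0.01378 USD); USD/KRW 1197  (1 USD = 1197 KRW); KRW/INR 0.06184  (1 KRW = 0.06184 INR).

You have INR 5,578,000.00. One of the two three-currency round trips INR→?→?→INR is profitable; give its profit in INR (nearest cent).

Profit: INR 111,726.08

Profitable loop is INR → USD → KRW → INR:
INR 5,578,000.00 × 0.01378 = USD 76,864.84
USD 76,864.84 × 1197 = KRW 92,007,213
KRW 92,007,213 × 0.06184 = INR 5,689,726.08
Profit = INR 5,689,726.08 − INR 5,578,000.00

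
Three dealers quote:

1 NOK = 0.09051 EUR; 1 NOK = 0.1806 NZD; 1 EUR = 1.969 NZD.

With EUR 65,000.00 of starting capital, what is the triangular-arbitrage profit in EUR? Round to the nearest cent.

Profitable loop is EUR → NOK → NZD → EUR:
EUR 65,000.00 ÷ 0.09051 = NOK 718,152.69
NOK 718,152.69 × 0.1806 = NZD 129,698.38
NZD 129,698.38 ÷ 1.969 = EUR 65,870.18
Profit = EUR 65,870.18 − EUR 65,000.00

Profit: EUR 870.18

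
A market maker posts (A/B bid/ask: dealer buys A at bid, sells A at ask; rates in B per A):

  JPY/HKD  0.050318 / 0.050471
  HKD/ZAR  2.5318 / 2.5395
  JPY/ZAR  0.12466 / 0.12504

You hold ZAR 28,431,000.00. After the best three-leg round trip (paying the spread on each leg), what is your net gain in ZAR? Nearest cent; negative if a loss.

Net profit: ZAR 535,494.25

Best loop ZAR → JPY → HKD → ZAR:
ZAR 28,431,000.00 ÷ 0.12504 (buy JPY at ask) = JPY 227,375,240
JPY 227,375,240 × 0.050318 (sell JPY at bid) = HKD 11,441,067.32
HKD 11,441,067.32 × 2.5318 (sell HKD at bid) = ZAR 28,966,494.25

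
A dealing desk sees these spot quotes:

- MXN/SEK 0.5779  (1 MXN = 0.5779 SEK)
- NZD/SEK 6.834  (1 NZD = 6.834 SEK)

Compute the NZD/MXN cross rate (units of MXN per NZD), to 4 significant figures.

1 NZD × 6.834 = 6.834 SEK
6.834 SEK ÷ 0.5779 = 11.8256 MXN

NZD/MXN = 11.83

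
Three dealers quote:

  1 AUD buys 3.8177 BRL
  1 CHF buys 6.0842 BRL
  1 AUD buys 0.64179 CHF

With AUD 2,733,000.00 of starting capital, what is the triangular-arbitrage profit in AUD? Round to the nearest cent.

Profit: AUD 62,337.57

Profitable loop is AUD → CHF → BRL → AUD:
AUD 2,733,000.00 × 0.64179 = CHF 1,754,012.07
CHF 1,754,012.07 × 6.0842 = BRL 10,671,760.24
BRL 10,671,760.24 ÷ 3.8177 = AUD 2,795,337.57
Profit = AUD 2,795,337.57 − AUD 2,733,000.00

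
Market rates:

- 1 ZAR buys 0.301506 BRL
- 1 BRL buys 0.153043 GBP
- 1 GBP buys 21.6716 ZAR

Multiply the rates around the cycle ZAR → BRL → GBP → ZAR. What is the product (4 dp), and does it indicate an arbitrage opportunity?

Around ZAR → BRL → GBP → ZAR: 1 × 0.301506 × 0.153043 × 21.6716 = 1.000001
Product ≈ 1 (deviation 0.000%, within rounding noise).

1.0000 (no arbitrage)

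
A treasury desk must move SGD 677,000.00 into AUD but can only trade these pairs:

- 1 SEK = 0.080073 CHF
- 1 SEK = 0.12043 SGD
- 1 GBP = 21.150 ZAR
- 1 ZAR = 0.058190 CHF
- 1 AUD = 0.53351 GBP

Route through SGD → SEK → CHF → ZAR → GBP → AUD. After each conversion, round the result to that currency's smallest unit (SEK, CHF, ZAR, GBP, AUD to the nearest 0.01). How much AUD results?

AUD 685,549.46

SGD 677,000.00 ÷ 0.12043 = SEK 5,621,522.88
SEK 5,621,522.88 × 0.080073 = CHF 450,132.20
CHF 450,132.20 ÷ 0.058190 = ZAR 7,735,559.37
ZAR 7,735,559.37 ÷ 21.150 = GBP 365,747.49
GBP 365,747.49 ÷ 0.53351 = AUD 685,549.46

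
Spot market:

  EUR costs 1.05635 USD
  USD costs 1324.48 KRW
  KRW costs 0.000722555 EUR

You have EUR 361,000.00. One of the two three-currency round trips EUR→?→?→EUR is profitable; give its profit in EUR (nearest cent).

Profit: EUR 3,948.31

Profitable loop is EUR → USD → KRW → EUR:
EUR 361,000.00 × 1.05635 = USD 381,342.35
USD 381,342.35 × 1324.48 = KRW 505,080,316
KRW 505,080,316 × 0.000722555 = EUR 364,948.31
Profit = EUR 364,948.31 − EUR 361,000.00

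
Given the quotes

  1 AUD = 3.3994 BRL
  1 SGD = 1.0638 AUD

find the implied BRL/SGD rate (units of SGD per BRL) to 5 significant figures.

BRL/SGD = 0.27653

1 BRL ÷ 3.3994 = 0.29417 AUD
0.29417 AUD ÷ 1.0638 = 0.276527 SGD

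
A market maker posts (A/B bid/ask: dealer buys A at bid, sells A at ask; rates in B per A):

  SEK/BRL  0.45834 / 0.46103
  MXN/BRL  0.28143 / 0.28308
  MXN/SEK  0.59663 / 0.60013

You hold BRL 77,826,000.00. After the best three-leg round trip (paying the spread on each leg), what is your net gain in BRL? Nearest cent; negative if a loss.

Net profit: BRL 1,336,696.03

Best loop BRL → SEK → MXN → BRL:
BRL 77,826,000.00 ÷ 0.46103 (buy SEK at ask) = SEK 168,808,971.22
SEK 168,808,971.22 ÷ 0.60013 (buy MXN at ask) = MXN 281,287,339.77
MXN 281,287,339.77 × 0.28143 (sell MXN at bid) = BRL 79,162,696.03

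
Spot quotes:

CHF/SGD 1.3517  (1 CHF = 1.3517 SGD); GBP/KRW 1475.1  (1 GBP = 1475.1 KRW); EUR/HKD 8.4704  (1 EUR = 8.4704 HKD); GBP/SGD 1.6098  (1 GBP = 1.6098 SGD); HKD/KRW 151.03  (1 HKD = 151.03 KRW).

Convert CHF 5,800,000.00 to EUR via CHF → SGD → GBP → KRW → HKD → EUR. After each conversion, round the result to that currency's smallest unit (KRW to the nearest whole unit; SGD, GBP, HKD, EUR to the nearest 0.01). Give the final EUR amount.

CHF 5,800,000.00 × 1.3517 = SGD 7,839,860.00
SGD 7,839,860.00 ÷ 1.6098 = GBP 4,870,083.24
GBP 4,870,083.24 × 1475.1 = KRW 7,183,859,787
KRW 7,183,859,787 ÷ 151.03 = HKD 47,565,780.22
HKD 47,565,780.22 ÷ 8.4704 = EUR 5,615,529.40

EUR 5,615,529.40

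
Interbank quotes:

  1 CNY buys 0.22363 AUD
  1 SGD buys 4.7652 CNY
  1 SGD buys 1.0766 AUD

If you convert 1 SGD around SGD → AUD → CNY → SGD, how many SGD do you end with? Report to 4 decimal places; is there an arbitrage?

1.0103 (arbitrage exists)

Around SGD → AUD → CNY → SGD: 1 × 1.0766 ÷ 0.22363 ÷ 4.7652 = 1.010283
Product > 1; profitable direction is SGD → AUD → CNY → SGD.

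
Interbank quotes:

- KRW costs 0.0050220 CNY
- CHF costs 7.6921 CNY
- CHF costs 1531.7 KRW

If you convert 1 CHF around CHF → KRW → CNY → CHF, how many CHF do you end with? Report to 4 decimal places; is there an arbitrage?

1.0000 (no arbitrage)

Around CHF → KRW → CNY → CHF: 1 × 1531.7 × 0.0050220 ÷ 7.6921 = 1.000013
Product ≈ 1 (deviation 0.001%, within rounding noise).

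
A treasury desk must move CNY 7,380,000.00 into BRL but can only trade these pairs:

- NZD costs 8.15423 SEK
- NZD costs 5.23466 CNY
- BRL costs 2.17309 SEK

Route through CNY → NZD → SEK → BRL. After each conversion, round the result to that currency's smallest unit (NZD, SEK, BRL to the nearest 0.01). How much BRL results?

BRL 5,290,212.63

CNY 7,380,000.00 ÷ 5.23466 = NZD 1,409,833.69
NZD 1,409,833.69 × 8.15423 = SEK 11,496,108.17
SEK 11,496,108.17 ÷ 2.17309 = BRL 5,290,212.63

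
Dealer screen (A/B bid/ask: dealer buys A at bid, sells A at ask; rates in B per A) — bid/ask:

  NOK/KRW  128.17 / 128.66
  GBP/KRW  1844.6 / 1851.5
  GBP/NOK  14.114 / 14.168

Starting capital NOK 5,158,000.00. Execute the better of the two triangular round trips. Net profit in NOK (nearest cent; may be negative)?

Net profit: NOK 61,530.59

Best loop NOK → GBP → KRW → NOK:
NOK 5,158,000.00 ÷ 14.168 (buy GBP at ask) = GBP 364,059.85
GBP 364,059.85 × 1844.6 (sell GBP at bid) = KRW 671,544,805
KRW 671,544,805 ÷ 128.66 (buy NOK at ask) = NOK 5,219,530.59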